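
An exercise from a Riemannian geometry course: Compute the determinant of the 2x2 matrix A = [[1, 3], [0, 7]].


For a 2x2 matrix [[a, b], [c, d]], det = a*d - b*c.
a = 1, b = 3, c = 0, d = 7
a*d = 1 * 7 = 7
b*c = 3 * 0 = 0
det = 7 - 0 = 7

7


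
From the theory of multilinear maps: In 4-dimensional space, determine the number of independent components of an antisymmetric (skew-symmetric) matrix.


An antisymmetric rank-2 tensor satisfies A_{ij} = -A_{ji}, so diagonal entries are zero.
The independent components are the upper-triangular entries: C(n, 2) = n(n-1)/2.
n = 4
C(4, 2) = 4 * 3 / 2 = 12 / 2 = 6

6


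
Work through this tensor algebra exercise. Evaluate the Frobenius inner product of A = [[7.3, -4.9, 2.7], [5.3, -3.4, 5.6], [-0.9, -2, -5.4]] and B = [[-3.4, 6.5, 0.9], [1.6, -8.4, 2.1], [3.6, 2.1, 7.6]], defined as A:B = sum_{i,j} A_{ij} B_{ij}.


A:B = sum over all i,j of A_{ij} * B_{ij}.
Row 1: 7.3*-3.4=-24.82, -4.9*6.5=-31.85, 2.7*0.9=2.43 => row sum = -54.24
Row 2: 5.3*1.6=8.48, -3.4*-8.4=28.56, 5.6*2.1=11.76 => row sum = 48.8
Row 3: -0.9*3.6=-3.24, -2*2.1=-4.2, -5.4*7.6=-41.04 => row sum = -48.48
Total = -54.24 + 48.8 + -48.48 = -53.92

-53.92


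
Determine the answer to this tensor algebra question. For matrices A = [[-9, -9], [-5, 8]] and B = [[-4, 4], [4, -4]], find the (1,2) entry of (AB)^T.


(AB)^T_{ij} = (AB)_{ji} = sum_k A_{jk} B_{ki}.
For i=1, j=2 we need (AB)_{21}:
A_{21} * B_{11} = -5 * -4 = 20
A_{22} * B_{21} = 8 * 4 = 32
Sum = 20 + 32 = 52

52


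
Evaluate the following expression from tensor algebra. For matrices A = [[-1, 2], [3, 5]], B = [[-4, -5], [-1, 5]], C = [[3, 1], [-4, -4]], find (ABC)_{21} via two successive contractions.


(ABC)_{21} = sum_m (AB)_{2m} C_{m1}. First compute row 2 of AB.
(AB)_{21} = 3*-4 + 5*-1 = -17
(AB)_{22} = 3*-5 + 5*5 = 10
Now contract with column 1 of C:
(AB)_{21} * C_{11} = -17 * 3 = -51
(AB)_{22} * C_{21} = 10 * -4 = -40
(ABC)_{21} = -51 + -40 = -91

-91


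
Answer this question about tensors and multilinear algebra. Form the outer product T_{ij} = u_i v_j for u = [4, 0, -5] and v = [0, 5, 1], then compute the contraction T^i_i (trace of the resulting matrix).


The outer product gives T_{ij} = u_i v_j.
The trace (contraction) is Tr(T) = sum_i T_{ii} = sum_i u_i v_i.
Diagonal entries:
T_{11} = u_1 * v_1 = 4 * 0 = 0
T_{22} = u_2 * v_2 = 0 * 5 = 0
T_{33} = u_3 * v_3 = -5 * 1 = -5
Tr(T) = 0 + 0 + -5 = -5

-5


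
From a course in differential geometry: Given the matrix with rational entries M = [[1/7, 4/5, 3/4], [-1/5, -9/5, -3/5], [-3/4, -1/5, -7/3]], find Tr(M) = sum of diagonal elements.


The trace is the sum of diagonal entries.
Diagonal: M[1,1] = 1/7, M[2,2] = -9/5, M[3,3] = -7/3
Tr(M) = 1/7 + -9/5 + -7/3
Computing step by step:
After adding M[1,1]: 1/7
After adding M[2,2]: -58/35
After adding M[3,3]: -419/105
Tr(M) = -419/105

-419/105


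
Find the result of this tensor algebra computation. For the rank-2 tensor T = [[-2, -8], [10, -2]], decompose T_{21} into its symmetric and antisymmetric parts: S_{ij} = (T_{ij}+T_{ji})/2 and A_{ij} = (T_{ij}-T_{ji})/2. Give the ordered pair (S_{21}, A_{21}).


T_{21} = 10
T_{12} = -8
S_{21} = (10 + -8)/2 = 2/2 = 1
A_{21} = (10 - -8)/2 = 18/2 = 9
Check: S + A = 1 + 9 = 10 = T_{21}.

(1, 9)


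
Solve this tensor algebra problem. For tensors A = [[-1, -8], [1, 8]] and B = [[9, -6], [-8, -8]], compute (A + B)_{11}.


Tensor addition is component-wise: (A + B)_{ij} = A_{ij} + B_{ij}.
A_{11} = -1
B_{11} = 9
(A + B)_{11} = -1 + 9 = 8

8


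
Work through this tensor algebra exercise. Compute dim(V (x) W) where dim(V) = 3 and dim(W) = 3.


The dimension of a tensor product is the product of dimensions.
dim(V) = 3, dim(W) = 3
dim(V (x) W) = 3 * 3 = 9

9


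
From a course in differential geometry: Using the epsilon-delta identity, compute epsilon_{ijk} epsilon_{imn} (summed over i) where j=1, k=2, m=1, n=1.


Using the identity: epsilon_{ijk} epsilon_{imn} = delta_{jm} delta_{kn} - delta_{jn} delta_{km}.
delta_{11} = 1
delta_{21} = 0
delta_{11} = 1
delta_{21} = 0
Result = 1 * 0 - 1 * 0 = 0 - 0 = 0

0


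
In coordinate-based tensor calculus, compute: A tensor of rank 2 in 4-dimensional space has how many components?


The number of components of a rank-r tensor in d dimensions is d^r.
Here d = 4 and r = 2.
4^2 = 16

16


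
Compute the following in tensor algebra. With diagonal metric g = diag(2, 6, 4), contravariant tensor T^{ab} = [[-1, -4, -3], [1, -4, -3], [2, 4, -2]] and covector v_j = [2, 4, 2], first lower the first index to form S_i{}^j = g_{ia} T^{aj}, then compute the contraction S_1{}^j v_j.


Step 1: lower the first index. For a diagonal metric, g_{ia} T^{aj} = g_{ii} T^{ij} (no sum on i).
g_{11} = 2
S_1{}^1 = 2 * T^{11} = 2 * -1 = -2
S_1{}^2 = 2 * T^{12} = 2 * -4 = -8
S_1{}^3 = 2 * T^{13} = 2 * -3 = -6
Step 2: contract S_1{}^j with v_j.
S_1{}^1 * v_1 = -2 * 2 = -4
S_1{}^2 * v_2 = -8 * 4 = -32
S_1{}^3 * v_3 = -6 * 2 = -12
Result = -4 + -32 + -12 = -48

-48


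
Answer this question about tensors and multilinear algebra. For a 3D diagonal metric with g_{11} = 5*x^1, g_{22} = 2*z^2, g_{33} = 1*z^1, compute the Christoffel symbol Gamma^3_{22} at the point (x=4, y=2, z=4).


For a diagonal metric, Gamma^k_{ij} = (1/2) g^{kk} (dg_{ik}/dx_j + dg_{jk}/dx_i - dg_{ij}/dx_k).
The metric is diagonal, so g_{ab} = 0 for a != b.
At the given point: g_{11} = 20, g_{22} = 32, g_{33} = 4
g^{33} = 1/4
dg_{23}/dx_2 = 0 (off-diagonal)
dg_{23}/dx_2 = 0 (off-diagonal)
dg_{22}/dx_3 = dg_{22}/dx_3 = 16
Numerator = 0 + 0 - 16 = -16
Gamma^3_{22} = -16 / (2 * 4) = -2

-2


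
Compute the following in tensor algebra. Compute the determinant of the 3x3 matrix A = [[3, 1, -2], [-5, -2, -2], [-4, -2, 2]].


Expanding along the first row, det(A) = a11*M_11 - a12*M_12 + a13*M_13, where M_1j is the (1,j) minor.
Minor M_11 = -2*2 - -2*-2 = -8
Minor M_12 = -5*2 - -2*-4 = -18
Minor M_13 = -5*-2 - -2*-4 = 2
det = 3*(-8) - 1*(-18) + -2*(2)
    = -24 - -18 + -4
    = -10

-10


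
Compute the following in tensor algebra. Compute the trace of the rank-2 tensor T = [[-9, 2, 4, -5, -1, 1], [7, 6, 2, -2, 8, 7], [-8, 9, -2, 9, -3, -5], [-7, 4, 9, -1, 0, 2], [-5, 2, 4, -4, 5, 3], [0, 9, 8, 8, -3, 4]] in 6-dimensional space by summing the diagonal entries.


The contraction (trace) of a rank-2 tensor is the sum of its diagonal elements.
Diagonal entries: A[1,1] = -9, A[2,2] = 6, A[3,3] = -2, A[4,4] = -1, A[5,5] = 5, A[6,6] = 4
Tr(A) = -9 + 6 + -2 + -1 + 5 + 4 = 3

3


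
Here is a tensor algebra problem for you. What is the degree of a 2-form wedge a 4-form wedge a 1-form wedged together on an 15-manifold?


The degree of a wedge product is the sum of the degrees of the individual forms.
Degrees: 2, 4, 1
Total degree = 2 + 4 + 1 = 7

7


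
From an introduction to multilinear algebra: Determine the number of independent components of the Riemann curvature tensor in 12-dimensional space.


The Riemann tensor in d dimensions has d^2(d^2 - 1)/12 independent components.
d = 12, so d^2 = 144
d^2 - 1 = 143
d^2(d^2 - 1) = 144 * 143 = 20592
Divide by 12: 20592 / 12 = 1716

1716


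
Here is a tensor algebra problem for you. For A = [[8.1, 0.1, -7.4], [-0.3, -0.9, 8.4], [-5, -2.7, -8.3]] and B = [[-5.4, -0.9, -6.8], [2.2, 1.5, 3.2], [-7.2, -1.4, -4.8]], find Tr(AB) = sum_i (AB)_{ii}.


Tr(AB) = sum_i (AB)_{ii} where (AB)_{ii} = sum_k A_{ik} B_{ki}.
(AB)_{11} = 8.1*-5.4 + 0.1*2.2 + -7.4*-7.2 = 9.76
(AB)_{22} = -0.3*-0.9 + -0.9*1.5 + 8.4*-1.4 = -12.84
(AB)_{33} = -5*-6.8 + -2.7*3.2 + -8.3*-4.8 = 65.2
Tr(AB) = 9.76 + -12.84 + 65.2 = 62.12

62.12


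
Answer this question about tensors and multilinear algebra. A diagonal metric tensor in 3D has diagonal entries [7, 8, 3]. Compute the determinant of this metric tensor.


For a diagonal metric, the determinant is the product of diagonal entries.
Diagonal entries: 7, 8, 3
det(g) = 7 * 8 * 3 = 168

168


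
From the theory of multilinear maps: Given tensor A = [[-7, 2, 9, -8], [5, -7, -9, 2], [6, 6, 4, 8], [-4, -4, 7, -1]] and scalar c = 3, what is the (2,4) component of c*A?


Scalar multiplication: (cA)_{ij} = c * A_{ij}.
c = 3
A_{24} = 2
(cA)_{24} = 3 * 2 = 6

6


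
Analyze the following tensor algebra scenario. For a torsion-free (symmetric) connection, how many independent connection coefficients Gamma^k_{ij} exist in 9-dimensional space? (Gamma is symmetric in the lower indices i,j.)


Christoffel symbols Gamma^k_{ij} are symmetric in i,j, so there are d * d(d+1)/2 independent symbols.
d = 9
d(d+1)/2 = 9 * 10 / 2 = 45
Total = 9 * 45 = 405

405


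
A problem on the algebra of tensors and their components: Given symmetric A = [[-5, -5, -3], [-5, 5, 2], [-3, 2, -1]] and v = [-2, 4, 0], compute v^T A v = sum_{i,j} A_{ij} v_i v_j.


First compute Av:
(Av)_1 = -5*-2 + -5*4 + -3*0 = -10
(Av)_2 = -5*-2 + 5*4 + 2*0 = 30
(Av)_3 = -3*-2 + 2*4 + -1*0 = 14
Av = [-10, 30, 14]
Then v^T (Av) = -2*-10 + 4*30 + 0*14
= 20 + 120 + 0 = 140

140


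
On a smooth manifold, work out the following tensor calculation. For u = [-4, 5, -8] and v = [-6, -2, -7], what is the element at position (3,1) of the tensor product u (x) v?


The outer product entry T_{ij} = u_i * v_j.
We need i=3, j=1.
u_3 = -8, v_1 = -6
T_{3,1} = -8 * -6 = 48

48


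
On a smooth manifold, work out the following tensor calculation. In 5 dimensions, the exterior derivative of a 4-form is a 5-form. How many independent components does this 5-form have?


The exterior derivative of a p-form is a (p+1)-form.
Its number of independent components is C(n, p+1).
n = 5, p+1 = 5
C(5, 5) = 1

1


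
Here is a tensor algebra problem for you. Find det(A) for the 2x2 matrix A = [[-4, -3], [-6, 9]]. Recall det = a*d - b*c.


For a 2x2 matrix [[a, b], [c, d]], det = a*d - b*c.
a = -4, b = -3, c = -6, d = 9
a*d = -4 * 9 = -36
b*c = -3 * -6 = 18
det = -36 - 18 = -54

-54


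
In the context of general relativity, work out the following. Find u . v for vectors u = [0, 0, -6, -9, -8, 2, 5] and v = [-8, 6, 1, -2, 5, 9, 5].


The inner product u . v = sum of u_i * v_i.
Term-by-term: 0 * -8, 0 * 6, -6 * 1, -9 * -2, -8 * 5, 2 * 9, 5 * 5
Products: 0, 0, -6, 18, -40, 18, 25
Sum = 0 + 0 + -6 + 18 + -40 + 18 + 25 = 15

15


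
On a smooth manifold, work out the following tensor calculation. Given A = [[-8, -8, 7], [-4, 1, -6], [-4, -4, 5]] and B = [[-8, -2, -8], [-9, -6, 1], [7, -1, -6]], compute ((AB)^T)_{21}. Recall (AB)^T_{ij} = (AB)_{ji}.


(AB)^T_{ij} = (AB)_{ji} = sum_k A_{jk} B_{ki}.
For i=2, j=1 we need (AB)_{12}:
A_{11} * B_{12} = -8 * -2 = 16
A_{12} * B_{22} = -8 * -6 = 48
A_{13} * B_{32} = 7 * -1 = -7
Sum = 16 + 48 + -7 = 57

57


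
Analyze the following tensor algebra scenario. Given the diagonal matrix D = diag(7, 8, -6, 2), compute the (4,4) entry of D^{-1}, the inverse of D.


For a diagonal matrix, the inverse has entries (D^{-1})_{ii} = 1/d_{ii}.
The diagonal entries are: d_{11} = 7, d_{22} = 8, d_{33} = -6, d_{44} = 2
We need (D^{-1})_{44} = 1/d_{44} = 1/2 = 1/2

1/2


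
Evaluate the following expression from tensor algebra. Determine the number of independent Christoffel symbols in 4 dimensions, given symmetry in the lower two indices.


Christoffel symbols Gamma^k_{ij} are symmetric in i,j, so there are d * d(d+1)/2 independent symbols.
d = 4
d(d+1)/2 = 4 * 5 / 2 = 10
Total = 4 * 10 = 40

40


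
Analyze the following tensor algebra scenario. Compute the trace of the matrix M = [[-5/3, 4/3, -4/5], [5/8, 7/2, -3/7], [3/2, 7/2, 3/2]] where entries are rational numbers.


The trace is the sum of diagonal entries.
Diagonal: M[1,1] = -5/3, M[2,2] = 7/2, M[3,3] = 3/2
Tr(M) = -5/3 + 7/2 + 3/2
Computing step by step:
After adding M[1,1]: -5/3
After adding M[2,2]: 11/6
After adding M[3,3]: 10/3
Tr(M) = 10/3

10/3


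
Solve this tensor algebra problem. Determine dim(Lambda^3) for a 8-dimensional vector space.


The dimension of the space of p-forms on an n-dimensional space is C(n, p).
n = 8, p = 3
C(8, 3) = 8! / (3! * 5!) = 56

56


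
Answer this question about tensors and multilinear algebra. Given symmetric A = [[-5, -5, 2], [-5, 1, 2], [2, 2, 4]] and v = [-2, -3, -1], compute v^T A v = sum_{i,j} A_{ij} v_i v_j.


First compute Av:
(Av)_1 = -5*-2 + -5*-3 + 2*-1 = 23
(Av)_2 = -5*-2 + 1*-3 + 2*-1 = 5
(Av)_3 = 2*-2 + 2*-3 + 4*-1 = -14
Av = [23, 5, -14]
Then v^T (Av) = -2*23 + -3*5 + -1*-14
= -46 + -15 + 14 = -47

-47


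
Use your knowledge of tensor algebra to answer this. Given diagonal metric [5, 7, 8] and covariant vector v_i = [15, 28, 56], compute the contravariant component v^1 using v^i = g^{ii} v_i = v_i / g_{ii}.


To raise an index with a diagonal metric: v^i = v_i / g_{ii}.
For index 1: v_1 = 15, g_{11} = 5
v^1 = 15 / 5 = 3

3


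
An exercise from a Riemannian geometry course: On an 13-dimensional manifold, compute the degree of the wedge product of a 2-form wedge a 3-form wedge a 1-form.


The degree of a wedge product is the sum of the degrees of the individual forms.
Degrees: 2, 3, 1
Total degree = 2 + 3 + 1 = 6

6


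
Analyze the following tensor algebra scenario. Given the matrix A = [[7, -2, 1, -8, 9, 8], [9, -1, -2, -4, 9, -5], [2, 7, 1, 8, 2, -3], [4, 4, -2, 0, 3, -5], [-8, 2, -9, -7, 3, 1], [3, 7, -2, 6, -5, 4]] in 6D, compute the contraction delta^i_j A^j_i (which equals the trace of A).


The contraction (trace) of a rank-2 tensor is the sum of its diagonal elements.
Diagonal entries: A[1,1] = 7, A[2,2] = -1, A[3,3] = 1, A[4,4] = 0, A[5,5] = 3, A[6,6] = 4
Tr(A) = 7 + -1 + 1 + 0 + 3 + 4 = 14

14


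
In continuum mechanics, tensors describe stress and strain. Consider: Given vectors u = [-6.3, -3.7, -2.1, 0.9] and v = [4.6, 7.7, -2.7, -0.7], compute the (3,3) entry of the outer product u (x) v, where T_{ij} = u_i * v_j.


The outer product entry T_{ij} = u_i * v_j.
We need i=3, j=3.
u_3 = -2.1, v_3 = -2.7
T_{3,3} = -2.1 * -2.7 = 5.67

5.67


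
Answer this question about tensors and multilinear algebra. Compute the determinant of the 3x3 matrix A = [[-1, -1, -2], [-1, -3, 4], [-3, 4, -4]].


Expanding along the first row, det(A) = a11*M_11 - a12*M_12 + a13*M_13, where M_1j is the (1,j) minor.
Minor M_11 = -3*-4 - 4*4 = -4
Minor M_12 = -1*-4 - 4*-3 = 16
Minor M_13 = -1*4 - -3*-3 = -13
det = -1*(-4) - -1*(16) + -2*(-13)
    = 4 - -16 + 26
    = 46

46


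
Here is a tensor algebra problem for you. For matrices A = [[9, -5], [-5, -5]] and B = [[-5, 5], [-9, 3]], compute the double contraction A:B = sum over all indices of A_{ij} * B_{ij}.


A:B = sum over all i,j of A_{ij} * B_{ij}.
Row 1: 9*-5=-45, -5*5=-25 => row sum = -70
Row 2: -5*-9=45, -5*3=-15 => row sum = 30
Total = -70 + 30 = -40

-40


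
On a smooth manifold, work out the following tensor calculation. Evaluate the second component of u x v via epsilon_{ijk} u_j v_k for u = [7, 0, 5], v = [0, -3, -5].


(u x v)_2 = sum_{j,k} epsilon_{2jk} u_j v_k. Only permutations of (1,2,3) contribute; the two non-zero terms are:
eps_{213} u_1 v_3 = -1 * 7 * -5 = 35
eps_{231} u_3 v_1 = 1 * 5 * 0 = 0
(u x v)_2 = 35

35


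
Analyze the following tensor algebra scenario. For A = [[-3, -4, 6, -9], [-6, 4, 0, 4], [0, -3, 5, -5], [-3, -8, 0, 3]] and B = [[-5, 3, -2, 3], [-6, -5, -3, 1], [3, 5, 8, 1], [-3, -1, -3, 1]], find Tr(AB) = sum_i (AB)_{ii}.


Tr(AB) = sum_i (AB)_{ii} where (AB)_{ii} = sum_k A_{ik} B_{ki}.
(AB)_{11} = -3*-5 + -4*-6 + 6*3 + -9*-3 = 84
(AB)_{22} = -6*3 + 4*-5 + 0*5 + 4*-1 = -42
(AB)_{33} = 0*-2 + -3*-3 + 5*8 + -5*-3 = 64
(AB)_{44} = -3*3 + -8*1 + 0*1 + 3*1 = -14
Tr(AB) = 84 + -42 + 64 + -14 = 92

92


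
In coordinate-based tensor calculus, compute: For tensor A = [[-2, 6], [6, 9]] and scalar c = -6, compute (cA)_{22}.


Scalar multiplication: (cA)_{ij} = c * A_{ij}.
c = -6
A_{22} = 9
(cA)_{22} = -6 * 9 = -54

-54


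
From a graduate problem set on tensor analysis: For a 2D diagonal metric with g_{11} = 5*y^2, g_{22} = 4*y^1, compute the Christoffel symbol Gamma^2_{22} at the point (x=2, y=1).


For a diagonal metric, Gamma^k_{ij} = (1/2) g^{kk} (dg_{ik}/dx_j + dg_{jk}/dx_i - dg_{ij}/dx_k).
The metric is diagonal, so g_{ab} = 0 for a != b.
At the given point: g_{11} = 5, g_{22} = 4
g^{22} = 1/4
dg_{22}/dx_2 = dg_{22}/dx_2 = 4
dg_{22}/dx_2 = dg_{22}/dx_2 = 4
dg_{22}/dx_2 = dg_{22}/dx_2 = 4
Numerator = 4 + 4 - 4 = 4
Gamma^2_{22} = 4 / (2 * 4) = 1/2

1/2


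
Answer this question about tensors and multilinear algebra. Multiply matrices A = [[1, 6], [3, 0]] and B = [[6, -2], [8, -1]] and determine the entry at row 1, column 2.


(AB)_{ij} = sum_k A_{ik} B_{kj}.
For i=1, j=2:
A_{11} * B_{12} = 1 * -2 = -2
A_{12} * B_{22} = 6 * -1 = -6
Sum = -2 + -6 = -8

-8


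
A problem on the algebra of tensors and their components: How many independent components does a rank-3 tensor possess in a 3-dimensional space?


The number of components of a rank-r tensor in d dimensions is d^r.
Here d = 3 and r = 3.
3^3 = 27

27


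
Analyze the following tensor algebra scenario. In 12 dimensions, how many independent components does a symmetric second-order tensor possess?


A symmetric rank-2 tensor in d dimensions has d(d+1)/2 independent components.
d = 12
d(d+1)/2 = 12 * 13 / 2 = 156 / 2 = 78

78


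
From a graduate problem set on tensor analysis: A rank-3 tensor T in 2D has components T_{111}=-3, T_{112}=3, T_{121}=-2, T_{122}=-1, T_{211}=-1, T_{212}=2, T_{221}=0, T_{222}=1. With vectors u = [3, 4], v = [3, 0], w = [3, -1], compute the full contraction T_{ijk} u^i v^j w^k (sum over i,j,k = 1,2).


S = sum over i,j,k of T_{ijk} u_i v_j w_k. Expanding all 8 terms:
T_{111}*u_1*v_1*w_1 = -3*3*3*3 = -81  (running total: -81)
T_{112}*u_1*v_1*w_2 = 3*3*3*-1 = -27  (running total: -108)
T_{121}*u_1*v_2*w_1 = -2*3*0*3 = 0  (running total: -108)
T_{122}*u_1*v_2*w_2 = -1*3*0*-1 = 0  (running total: -108)
T_{211}*u_2*v_1*w_1 = -1*4*3*3 = -36  (running total: -144)
T_{212}*u_2*v_1*w_2 = 2*4*3*-1 = -24  (running total: -168)
T_{221}*u_2*v_2*w_1 = 0*4*0*3 = 0  (running total: -168)
T_{222}*u_2*v_2*w_2 = 1*4*0*-1 = 0  (running total: -168)
S = -168

-168


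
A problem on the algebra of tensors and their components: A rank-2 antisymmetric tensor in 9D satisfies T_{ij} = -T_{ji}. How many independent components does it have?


An antisymmetric rank-2 tensor satisfies A_{ij} = -A_{ji}, so diagonal entries are zero.
The independent components are the upper-triangular entries: C(n, 2) = n(n-1)/2.
n = 9
C(9, 2) = 9 * 8 / 2 = 72 / 2 = 36

36


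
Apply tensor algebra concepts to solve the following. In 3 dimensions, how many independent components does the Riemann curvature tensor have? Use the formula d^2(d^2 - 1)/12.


The Riemann tensor in d dimensions has d^2(d^2 - 1)/12 independent components.
d = 3, so d^2 = 9
d^2 - 1 = 8
d^2(d^2 - 1) = 9 * 8 = 72
Divide by 12: 72 / 12 = 6

6


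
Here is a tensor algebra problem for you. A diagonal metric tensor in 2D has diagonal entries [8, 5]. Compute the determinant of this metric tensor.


For a diagonal metric, the determinant is the product of diagonal entries.
Diagonal entries: 8, 5
det(g) = 8 * 5 = 40

40


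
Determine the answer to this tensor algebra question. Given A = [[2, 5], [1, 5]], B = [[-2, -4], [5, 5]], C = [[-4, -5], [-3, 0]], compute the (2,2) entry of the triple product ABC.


(ABC)_{22} = sum_m (AB)_{2m} C_{m2}. First compute row 2 of AB.
(AB)_{21} = 1*-2 + 5*5 = 23
(AB)_{22} = 1*-4 + 5*5 = 21
Now contract with column 2 of C:
(AB)_{21} * C_{12} = 23 * -5 = -115
(AB)_{22} * C_{22} = 21 * 0 = 0
(ABC)_{22} = -115 + 0 = -115

-115


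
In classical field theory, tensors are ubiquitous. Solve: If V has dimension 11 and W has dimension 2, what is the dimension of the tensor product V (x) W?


The dimension of a tensor product is the product of dimensions.
dim(V) = 11, dim(W) = 2
dim(V (x) W) = 11 * 2 = 22

22


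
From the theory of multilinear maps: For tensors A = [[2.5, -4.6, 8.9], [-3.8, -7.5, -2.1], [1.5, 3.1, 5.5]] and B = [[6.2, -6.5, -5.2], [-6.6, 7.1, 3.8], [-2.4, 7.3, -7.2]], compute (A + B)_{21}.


Tensor addition is component-wise: (A + B)_{ij} = A_{ij} + B_{ij}.
A_{21} = -3.8
B_{21} = -6.6
(A + B)_{21} = -3.8 + -6.6 = -10.4

-10.4


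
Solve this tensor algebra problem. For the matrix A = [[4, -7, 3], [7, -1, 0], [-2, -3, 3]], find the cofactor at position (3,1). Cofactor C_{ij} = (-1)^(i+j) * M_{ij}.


To find cofactor C_{31}, delete row 3 and column 1.
The resulting 2x2 submatrix is: [[-7, 3], [-1, 0]]
Minor M_{31} = -7*0 - 3*-1
  = 0 - -3 = 3
Sign = (-1)^(3+1) = (-1)^4 = 1
Cofactor C_{31} = 1 * 3 = 3

3


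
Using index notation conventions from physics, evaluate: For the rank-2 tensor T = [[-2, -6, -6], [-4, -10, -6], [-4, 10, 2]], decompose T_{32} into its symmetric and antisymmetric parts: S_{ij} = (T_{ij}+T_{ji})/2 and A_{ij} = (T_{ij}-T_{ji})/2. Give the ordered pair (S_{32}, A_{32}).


T_{32} = 10
T_{23} = -6
S_{32} = (10 + -6)/2 = 4/2 = 2
A_{32} = (10 - -6)/2 = 16/2 = 8
Check: S + A = 2 + 8 = 10 = T_{32}.

(2, 8)


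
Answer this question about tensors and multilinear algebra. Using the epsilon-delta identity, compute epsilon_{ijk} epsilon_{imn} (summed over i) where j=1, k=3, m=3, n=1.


Using the identity: epsilon_{ijk} epsilon_{imn} = delta_{jm} delta_{kn} - delta_{jn} delta_{km}.
delta_{13} = 0
delta_{31} = 0
delta_{11} = 1
delta_{33} = 1
Result = 0 * 0 - 1 * 1 = 0 - 1 = -1

-1


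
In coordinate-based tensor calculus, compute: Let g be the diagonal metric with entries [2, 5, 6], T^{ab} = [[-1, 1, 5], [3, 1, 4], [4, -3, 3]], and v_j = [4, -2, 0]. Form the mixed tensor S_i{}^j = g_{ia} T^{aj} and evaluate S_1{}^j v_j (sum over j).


Step 1: lower the first index. For a diagonal metric, g_{ia} T^{aj} = g_{ii} T^{ij} (no sum on i).
g_{11} = 2
S_1{}^1 = 2 * T^{11} = 2 * -1 = -2
S_1{}^2 = 2 * T^{12} = 2 * 1 = 2
S_1{}^3 = 2 * T^{13} = 2 * 5 = 10
Step 2: contract S_1{}^j with v_j.
S_1{}^1 * v_1 = -2 * 4 = -8
S_1{}^2 * v_2 = 2 * -2 = -4
S_1{}^3 * v_3 = 10 * 0 = 0
Result = -8 + -4 + 0 = -12

-12


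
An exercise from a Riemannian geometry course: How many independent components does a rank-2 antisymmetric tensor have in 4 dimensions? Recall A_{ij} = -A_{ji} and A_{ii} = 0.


An antisymmetric rank-2 tensor satisfies A_{ij} = -A_{ji}, so diagonal entries are zero.
The independent components are the upper-triangular entries: C(n, 2) = n(n-1)/2.
n = 4
C(4, 2) = 4 * 3 / 2 = 12 / 2 = 6

6


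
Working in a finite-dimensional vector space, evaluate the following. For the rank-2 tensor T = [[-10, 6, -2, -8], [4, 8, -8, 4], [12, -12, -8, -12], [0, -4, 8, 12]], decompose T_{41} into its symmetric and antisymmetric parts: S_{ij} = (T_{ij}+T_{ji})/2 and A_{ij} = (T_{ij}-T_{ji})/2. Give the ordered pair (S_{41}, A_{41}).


T_{41} = 0
T_{14} = -8
S_{41} = (0 + -8)/2 = -8/2 = -4
A_{41} = (0 - -8)/2 = 8/2 = 4
Check: S + A = -4 + 4 = 0 = T_{41}.

(-4, 4)


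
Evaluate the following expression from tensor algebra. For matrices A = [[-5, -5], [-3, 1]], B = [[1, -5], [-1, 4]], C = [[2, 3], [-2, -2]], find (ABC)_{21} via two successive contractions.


(ABC)_{21} = sum_m (AB)_{2m} C_{m1}. First compute row 2 of AB.
(AB)_{21} = -3*1 + 1*-1 = -4
(AB)_{22} = -3*-5 + 1*4 = 19
Now contract with column 1 of C:
(AB)_{21} * C_{11} = -4 * 2 = -8
(AB)_{22} * C_{21} = 19 * -2 = -38
(ABC)_{21} = -8 + -38 = -46

-46


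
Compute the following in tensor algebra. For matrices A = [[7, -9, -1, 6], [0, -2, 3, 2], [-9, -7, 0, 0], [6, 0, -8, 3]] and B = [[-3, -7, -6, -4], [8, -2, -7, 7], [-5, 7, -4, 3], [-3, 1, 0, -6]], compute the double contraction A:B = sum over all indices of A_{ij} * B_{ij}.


A:B = sum over all i,j of A_{ij} * B_{ij}.
Row 1: 7*-3=-21, -9*-7=63, -1*-6=6, 6*-4=-24 => row sum = 24
Row 2: 0*8=0, -2*-2=4, 3*-7=-21, 2*7=14 => row sum = -3
Row 3: -9*-5=45, -7*7=-49, 0*-4=0, 0*3=0 => row sum = -4
Row 4: 6*-3=-18, 0*1=0, -8*0=0, 3*-6=-18 => row sum = -36
Total = 24 + -3 + -4 + -36 = -19

-19


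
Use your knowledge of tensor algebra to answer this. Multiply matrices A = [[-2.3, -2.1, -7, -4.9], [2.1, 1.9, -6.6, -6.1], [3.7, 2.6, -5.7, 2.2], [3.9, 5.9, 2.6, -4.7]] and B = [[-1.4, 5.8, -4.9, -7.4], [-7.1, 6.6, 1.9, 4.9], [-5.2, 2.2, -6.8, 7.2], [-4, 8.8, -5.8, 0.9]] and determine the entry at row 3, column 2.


(AB)_{ij} = sum_k A_{ik} B_{kj}.
For i=3, j=2:
A_{31} * B_{12} = 3.7 * 5.8 = 21.46
A_{32} * B_{22} = 2.6 * 6.6 = 17.16
A_{33} * B_{32} = -5.7 * 2.2 = -12.54
A_{34} * B_{42} = 2.2 * 8.8 = 19.36
Sum = 21.46 + 17.16 + -12.54 + 19.36 = 45.44

45.44


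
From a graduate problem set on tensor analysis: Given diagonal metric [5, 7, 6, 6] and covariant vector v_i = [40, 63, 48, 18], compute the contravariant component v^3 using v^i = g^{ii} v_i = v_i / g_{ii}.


To raise an index with a diagonal metric: v^i = v_i / g_{ii}.
For index 3: v_3 = 48, g_{33} = 6
v^3 = 48 / 6 = 8

8


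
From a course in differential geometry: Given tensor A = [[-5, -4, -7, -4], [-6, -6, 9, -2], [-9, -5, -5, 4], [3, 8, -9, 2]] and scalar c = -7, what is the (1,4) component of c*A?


Scalar multiplication: (cA)_{ij} = c * A_{ij}.
c = -7
A_{14} = -4
(cA)_{14} = -7 * -4 = 28

28


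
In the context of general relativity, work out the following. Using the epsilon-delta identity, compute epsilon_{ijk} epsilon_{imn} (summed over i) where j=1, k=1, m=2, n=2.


Using the identity: epsilon_{ijk} epsilon_{imn} = delta_{jm} delta_{kn} - delta_{jn} delta_{km}.
delta_{12} = 0
delta_{12} = 0
delta_{12} = 0
delta_{12} = 0
Result = 0 * 0 - 0 * 0 = 0 - 0 = 0

0


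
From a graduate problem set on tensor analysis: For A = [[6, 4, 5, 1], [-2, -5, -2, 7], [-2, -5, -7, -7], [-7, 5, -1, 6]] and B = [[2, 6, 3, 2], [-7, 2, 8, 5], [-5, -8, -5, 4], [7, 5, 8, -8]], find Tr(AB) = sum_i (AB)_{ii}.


Tr(AB) = sum_i (AB)_{ii} where (AB)_{ii} = sum_k A_{ik} B_{ki}.
(AB)_{11} = 6*2 + 4*-7 + 5*-5 + 1*7 = -34
(AB)_{22} = -2*6 + -5*2 + -2*-8 + 7*5 = 29
(AB)_{33} = -2*3 + -5*8 + -7*-5 + -7*8 = -67
(AB)_{44} = -7*2 + 5*5 + -1*4 + 6*-8 = -41
Tr(AB) = -34 + 29 + -67 + -41 = -113

-113


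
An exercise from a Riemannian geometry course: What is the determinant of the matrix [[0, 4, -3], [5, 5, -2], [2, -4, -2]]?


Expanding along the first row, det(A) = a11*M_11 - a12*M_12 + a13*M_13, where M_1j is the (1,j) minor.
Minor M_11 = 5*-2 - -2*-4 = -18
Minor M_12 = 5*-2 - -2*2 = -6
Minor M_13 = 5*-4 - 5*2 = -30
det = 0*(-18) - 4*(-6) + -3*(-30)
    = 0 - -24 + 90
    = 114

114


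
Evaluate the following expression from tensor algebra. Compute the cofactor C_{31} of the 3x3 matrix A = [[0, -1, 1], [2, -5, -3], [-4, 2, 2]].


To find cofactor C_{31}, delete row 3 and column 1.
The resulting 2x2 submatrix is: [[-1, 1], [-5, -3]]
Minor M_{31} = -1*-3 - 1*-5
  = 3 - -5 = 8
Sign = (-1)^(3+1) = (-1)^4 = 1
Cofactor C_{31} = 1 * 8 = 8

8


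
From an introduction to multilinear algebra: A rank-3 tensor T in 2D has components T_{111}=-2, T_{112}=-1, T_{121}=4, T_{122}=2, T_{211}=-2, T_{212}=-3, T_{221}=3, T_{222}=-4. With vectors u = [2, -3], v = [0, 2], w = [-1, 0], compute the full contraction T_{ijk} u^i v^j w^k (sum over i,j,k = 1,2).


S = sum over i,j,k of T_{ijk} u_i v_j w_k. Expanding all 8 terms:
T_{111}*u_1*v_1*w_1 = -2*2*0*-1 = 0  (running total: 0)
T_{112}*u_1*v_1*w_2 = -1*2*0*0 = 0  (running total: 0)
T_{121}*u_1*v_2*w_1 = 4*2*2*-1 = -16  (running total: -16)
T_{122}*u_1*v_2*w_2 = 2*2*2*0 = 0  (running total: -16)
T_{211}*u_2*v_1*w_1 = -2*-3*0*-1 = 0  (running total: -16)
T_{212}*u_2*v_1*w_2 = -3*-3*0*0 = 0  (running total: -16)
T_{221}*u_2*v_2*w_1 = 3*-3*2*-1 = 18  (running total: 2)
T_{222}*u_2*v_2*w_2 = -4*-3*2*0 = 0  (running total: 2)
S = 2

2


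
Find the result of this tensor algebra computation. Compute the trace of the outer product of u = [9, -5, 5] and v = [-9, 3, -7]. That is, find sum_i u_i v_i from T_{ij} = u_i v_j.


The outer product gives T_{ij} = u_i v_j.
The trace (contraction) is Tr(T) = sum_i T_{ii} = sum_i u_i v_i.
Diagonal entries:
T_{11} = u_1 * v_1 = 9 * -9 = -81
T_{22} = u_2 * v_2 = -5 * 3 = -15
T_{33} = u_3 * v_3 = 5 * -7 = -35
Tr(T) = -81 + -15 + -35 = -131

-131


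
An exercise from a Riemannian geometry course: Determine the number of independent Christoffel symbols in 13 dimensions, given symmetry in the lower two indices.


Christoffel symbols Gamma^k_{ij} are symmetric in i,j, so there are d * d(d+1)/2 independent symbols.
d = 13
d(d+1)/2 = 13 * 14 / 2 = 91
Total = 13 * 91 = 1183

1183


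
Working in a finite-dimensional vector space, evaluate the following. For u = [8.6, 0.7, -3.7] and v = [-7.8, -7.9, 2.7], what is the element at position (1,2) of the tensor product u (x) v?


The outer product entry T_{ij} = u_i * v_j.
We need i=1, j=2.
u_1 = 8.6, v_2 = -7.9
T_{1,2} = 8.6 * -7.9 = -67.94

-67.94


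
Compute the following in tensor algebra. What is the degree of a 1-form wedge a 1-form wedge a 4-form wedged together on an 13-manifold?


The degree of a wedge product is the sum of the degrees of the individual forms.
Degrees: 1, 1, 4
Total degree = 1 + 1 + 4 = 6

6


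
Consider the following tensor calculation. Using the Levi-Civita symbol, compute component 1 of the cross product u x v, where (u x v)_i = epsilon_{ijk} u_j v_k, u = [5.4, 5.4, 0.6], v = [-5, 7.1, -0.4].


(u x v)_1 = sum_{j,k} epsilon_{1jk} u_j v_k. Only permutations of (1,2,3) contribute; the two non-zero terms are:
eps_{123} u_2 v_3 = 1 * 5.4 * -0.4 = -2.16
eps_{132} u_3 v_2 = -1 * 0.6 * 7.1 = -4.26
(u x v)_1 = -6.42

-6.42


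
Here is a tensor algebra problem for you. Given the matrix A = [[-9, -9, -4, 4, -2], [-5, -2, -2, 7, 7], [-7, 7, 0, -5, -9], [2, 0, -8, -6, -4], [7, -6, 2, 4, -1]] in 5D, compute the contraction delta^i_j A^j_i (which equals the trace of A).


The contraction (trace) of a rank-2 tensor is the sum of its diagonal elements.
Diagonal entries: A[1,1] = -9, A[2,2] = -2, A[3,3] = 0, A[4,4] = -6, A[5,5] = -1
Tr(A) = -9 + -2 + 0 + -6 + -1 = -18

-18


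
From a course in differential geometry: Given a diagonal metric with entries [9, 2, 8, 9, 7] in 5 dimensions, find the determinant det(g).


For a diagonal metric, the determinant is the product of diagonal entries.
Diagonal entries: 9, 2, 8, 9, 7
det(g) = 9 * 2 * 8 * 9 * 7 = 9072

9072


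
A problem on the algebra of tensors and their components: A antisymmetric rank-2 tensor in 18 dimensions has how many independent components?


A antisymmetric rank-2 tensor in d dimensions has d(d-1)/2 independent components.
d = 18
d(d-1)/2 = 18 * 17 / 2 = 306 / 2 = 153

153


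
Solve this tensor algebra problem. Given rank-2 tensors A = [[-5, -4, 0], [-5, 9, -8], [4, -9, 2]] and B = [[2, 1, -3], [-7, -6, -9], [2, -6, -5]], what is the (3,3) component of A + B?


Tensor addition is component-wise: (A + B)_{ij} = A_{ij} + B_{ij}.
A_{33} = 2
B_{33} = -5
(A + B)_{33} = 2 + -5 = -3

-3


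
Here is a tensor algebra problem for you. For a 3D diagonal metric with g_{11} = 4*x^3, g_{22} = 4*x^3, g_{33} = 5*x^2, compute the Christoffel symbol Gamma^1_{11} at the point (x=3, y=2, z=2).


For a diagonal metric, Gamma^k_{ij} = (1/2) g^{kk} (dg_{ik}/dx_j + dg_{jk}/dx_i - dg_{ij}/dx_k).
The metric is diagonal, so g_{ab} = 0 for a != b.
At the given point: g_{11} = 108, g_{22} = 108, g_{33} = 45
g^{11} = 1/108
dg_{11}/dx_1 = dg_{11}/dx_1 = 108
dg_{11}/dx_1 = dg_{11}/dx_1 = 108
dg_{11}/dx_1 = dg_{11}/dx_1 = 108
Numerator = 108 + 108 - 108 = 108
Gamma^1_{11} = 108 / (2 * 108) = 1/2

1/2


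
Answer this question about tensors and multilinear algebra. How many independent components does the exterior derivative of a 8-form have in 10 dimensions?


The exterior derivative of a p-form is a (p+1)-form.
Its number of independent components is C(n, p+1).
n = 10, p+1 = 9
C(10, 9) = 10

10


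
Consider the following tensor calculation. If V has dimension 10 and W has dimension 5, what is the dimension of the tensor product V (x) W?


The dimension of a tensor product is the product of dimensions.
dim(V) = 10, dim(W) = 5
dim(V (x) W) = 10 * 5 = 50

50


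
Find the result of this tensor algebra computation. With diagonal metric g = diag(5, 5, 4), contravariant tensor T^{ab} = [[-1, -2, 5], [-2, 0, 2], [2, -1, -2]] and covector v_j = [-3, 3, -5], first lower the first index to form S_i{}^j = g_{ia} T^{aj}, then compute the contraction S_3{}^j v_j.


Step 1: lower the first index. For a diagonal metric, g_{ia} T^{aj} = g_{ii} T^{ij} (no sum on i).
g_{33} = 4
S_3{}^1 = 4 * T^{31} = 4 * 2 = 8
S_3{}^2 = 4 * T^{32} = 4 * -1 = -4
S_3{}^3 = 4 * T^{33} = 4 * -2 = -8
Step 2: contract S_3{}^j with v_j.
S_3{}^1 * v_1 = 8 * -3 = -24
S_3{}^2 * v_2 = -4 * 3 = -12
S_3{}^3 * v_3 = -8 * -5 = 40
Result = -24 + -12 + 40 = 4

4


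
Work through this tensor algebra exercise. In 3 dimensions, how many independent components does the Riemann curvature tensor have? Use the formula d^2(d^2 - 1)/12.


The Riemann tensor in d dimensions has d^2(d^2 - 1)/12 independent components.
d = 3, so d^2 = 9
d^2 - 1 = 8
d^2(d^2 - 1) = 9 * 8 = 72
Divide by 12: 72 / 12 = 6

6


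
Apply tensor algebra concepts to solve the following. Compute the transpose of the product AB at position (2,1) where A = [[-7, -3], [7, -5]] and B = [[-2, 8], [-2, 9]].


(AB)^T_{ij} = (AB)_{ji} = sum_k A_{jk} B_{ki}.
For i=2, j=1 we need (AB)_{12}:
A_{11} * B_{12} = -7 * 8 = -56
A_{12} * B_{22} = -3 * 9 = -27
Sum = -56 + -27 = -83

-83


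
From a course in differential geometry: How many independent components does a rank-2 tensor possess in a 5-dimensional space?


The number of components of a rank-r tensor in d dimensions is d^r.
Here d = 5 and r = 2.
5^2 = 25

25


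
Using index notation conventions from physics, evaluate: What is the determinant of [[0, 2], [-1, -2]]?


For a 2x2 matrix [[a, b], [c, d]], det = a*d - b*c.
a = 0, b = 2, c = -1, d = -2
a*d = 0 * -2 = 0
b*c = 2 * -1 = -2
det = 0 - -2 = 2

2


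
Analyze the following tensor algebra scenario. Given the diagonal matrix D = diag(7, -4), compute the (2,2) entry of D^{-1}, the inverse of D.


For a diagonal matrix, the inverse has entries (D^{-1})_{ii} = 1/d_{ii}.
The diagonal entries are: d_{11} = 7, d_{22} = -4
We need (D^{-1})_{22} = 1/d_{22} = 1/-4 = -1/4

-1/4


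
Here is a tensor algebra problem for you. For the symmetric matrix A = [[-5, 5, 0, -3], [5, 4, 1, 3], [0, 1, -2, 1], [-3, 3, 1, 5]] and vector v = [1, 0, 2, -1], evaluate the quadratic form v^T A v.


First compute Av:
(Av)_1 = -5*1 + 5*0 + 0*2 + -3*-1 = -2
(Av)_2 = 5*1 + 4*0 + 1*2 + 3*-1 = 4
(Av)_3 = 0*1 + 1*0 + -2*2 + 1*-1 = -5
(Av)_4 = -3*1 + 3*0 + 1*2 + 5*-1 = -6
Av = [-2, 4, -5, -6]
Then v^T (Av) = 1*-2 + 0*4 + 2*-5 + -1*-6
= -2 + 0 + -10 + 6 = -6

-6


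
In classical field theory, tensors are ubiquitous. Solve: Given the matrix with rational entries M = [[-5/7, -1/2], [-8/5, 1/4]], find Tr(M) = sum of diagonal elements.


The trace is the sum of diagonal entries.
Diagonal: M[1,1] = -5/7, M[2,2] = 1/4
Tr(M) = -5/7 + 1/4
Computing step by step:
After adding M[1,1]: -5/7
After adding M[2,2]: -13/28
Tr(M) = -13/28

-13/28


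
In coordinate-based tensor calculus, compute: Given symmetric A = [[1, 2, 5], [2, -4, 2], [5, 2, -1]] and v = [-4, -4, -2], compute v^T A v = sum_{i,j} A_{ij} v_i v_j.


First compute Av:
(Av)_1 = 1*-4 + 2*-4 + 5*-2 = -22
(Av)_2 = 2*-4 + -4*-4 + 2*-2 = 4
(Av)_3 = 5*-4 + 2*-4 + -1*-2 = -26
Av = [-22, 4, -26]
Then v^T (Av) = -4*-22 + -4*4 + -2*-26
= 88 + -16 + 52 = 124

124


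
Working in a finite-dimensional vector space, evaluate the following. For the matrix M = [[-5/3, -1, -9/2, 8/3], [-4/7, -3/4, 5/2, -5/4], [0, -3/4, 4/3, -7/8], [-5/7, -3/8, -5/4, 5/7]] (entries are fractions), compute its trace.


The trace is the sum of diagonal entries.
Diagonal: M[1,1] = -5/3, M[2,2] = -3/4, M[3,3] = 4/3, M[4,4] = 5/7
Tr(M) = -5/3 + -3/4 + 4/3 + 5/7
Computing step by step:
After adding M[1,1]: -5/3
After adding M[2,2]: -29/12
After adding M[3,3]: -13/12
After adding M[4,4]: -31/84
Tr(M) = -31/84

-31/84


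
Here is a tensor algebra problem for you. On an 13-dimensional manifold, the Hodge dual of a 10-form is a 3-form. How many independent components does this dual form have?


The Hodge dual of a p-form on an n-dimensional manifold is an (n-p)-form.
n = 13, p = 10, so dual degree = 13 - 10 = 3
The number of components is C(n, n-p) = C(13, 3) = 286

286


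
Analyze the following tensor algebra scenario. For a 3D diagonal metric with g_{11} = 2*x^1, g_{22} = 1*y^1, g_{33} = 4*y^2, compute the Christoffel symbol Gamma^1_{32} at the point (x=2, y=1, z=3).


For a diagonal metric, Gamma^k_{ij} = (1/2) g^{kk} (dg_{ik}/dx_j + dg_{jk}/dx_i - dg_{ij}/dx_k).
The metric is diagonal, so g_{ab} = 0 for a != b.
At the given point: g_{11} = 4, g_{22} = 1, g_{33} = 4
g^{11} = 1/4
dg_{31}/dx_2 = 0 (off-diagonal)
dg_{21}/dx_3 = 0 (off-diagonal)
dg_{32}/dx_1 = 0 (off-diagonal)
Numerator = 0 + 0 - 0 = 0
Gamma^1_{32} = 0 / (2 * 4) = 0

0


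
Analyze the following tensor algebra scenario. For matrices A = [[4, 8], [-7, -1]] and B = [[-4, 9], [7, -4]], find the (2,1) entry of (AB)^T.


(AB)^T_{ij} = (AB)_{ji} = sum_k A_{jk} B_{ki}.
For i=2, j=1 we need (AB)_{12}:
A_{11} * B_{12} = 4 * 9 = 36
A_{12} * B_{22} = 8 * -4 = -32
Sum = 36 + -32 = 4

4


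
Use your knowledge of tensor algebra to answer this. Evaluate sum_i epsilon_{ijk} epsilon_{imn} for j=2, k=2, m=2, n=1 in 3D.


Using the identity: epsilon_{ijk} epsilon_{imn} = delta_{jm} delta_{kn} - delta_{jn} delta_{km}.
delta_{22} = 1
delta_{21} = 0
delta_{21} = 0
delta_{22} = 1
Result = 1 * 0 - 0 * 1 = 0 - 0 = 0

0


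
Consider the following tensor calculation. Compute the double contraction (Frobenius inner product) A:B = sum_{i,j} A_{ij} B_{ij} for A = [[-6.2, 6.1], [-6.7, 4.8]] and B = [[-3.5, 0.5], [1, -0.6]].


A:B = sum over all i,j of A_{ij} * B_{ij}.
Row 1: -6.2*-3.5=21.7, 6.1*0.5=3.05 => row sum = 24.75
Row 2: -6.7*1=-6.7, 4.8*-0.6=-2.88 => row sum = -9.58
Total = 24.75 + -9.58 = 15.17

15.17


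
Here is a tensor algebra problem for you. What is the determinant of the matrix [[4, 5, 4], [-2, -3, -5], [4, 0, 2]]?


Expanding along the first row, det(A) = a11*M_11 - a12*M_12 + a13*M_13, where M_1j is the (1,j) minor.
Minor M_11 = -3*2 - -5*0 = -6
Minor M_12 = -2*2 - -5*4 = 16
Minor M_13 = -2*0 - -3*4 = 12
det = 4*(-6) - 5*(16) + 4*(12)
    = -24 - 80 + 48
    = -56

-56


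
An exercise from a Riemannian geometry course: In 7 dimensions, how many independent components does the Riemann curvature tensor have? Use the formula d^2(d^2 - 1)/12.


The Riemann tensor in d dimensions has d^2(d^2 - 1)/12 independent components.
d = 7, so d^2 = 49
d^2 - 1 = 48
d^2(d^2 - 1) = 49 * 48 = 2352
Divide by 12: 2352 / 12 = 196

196


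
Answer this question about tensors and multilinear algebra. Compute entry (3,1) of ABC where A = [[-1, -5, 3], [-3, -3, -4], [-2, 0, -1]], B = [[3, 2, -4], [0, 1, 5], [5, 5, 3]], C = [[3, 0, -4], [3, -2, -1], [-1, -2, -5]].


(ABC)_{31} = sum_m (AB)_{3m} C_{m1}. First compute row 3 of AB.
(AB)_{31} = -2*3 + 0*0 + -1*5 = -11
(AB)_{32} = -2*2 + 0*1 + -1*5 = -9
(AB)_{33} = -2*-4 + 0*5 + -1*3 = 5
Now contract with column 1 of C:
(AB)_{31} * C_{11} = -11 * 3 = -33
(AB)_{32} * C_{21} = -9 * 3 = -27
(AB)_{33} * C_{31} = 5 * -1 = -5
(ABC)_{31} = -33 + -27 + -5 = -65

-65


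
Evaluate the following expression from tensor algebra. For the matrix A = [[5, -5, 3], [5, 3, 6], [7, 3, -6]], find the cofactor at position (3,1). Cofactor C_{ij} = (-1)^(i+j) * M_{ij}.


To find cofactor C_{31}, delete row 3 and column 1.
The resulting 2x2 submatrix is: [[-5, 3], [3, 6]]
Minor M_{31} = -5*6 - 3*3
  = -30 - 9 = -39
Sign = (-1)^(3+1) = (-1)^4 = 1
Cofactor C_{31} = 1 * -39 = -39

-39


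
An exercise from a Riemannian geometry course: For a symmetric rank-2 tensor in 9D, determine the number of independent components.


A symmetric rank-2 tensor in d dimensions has d(d+1)/2 independent components.
d = 9
d(d+1)/2 = 9 * 10 / 2 = 90 / 2 = 45

45


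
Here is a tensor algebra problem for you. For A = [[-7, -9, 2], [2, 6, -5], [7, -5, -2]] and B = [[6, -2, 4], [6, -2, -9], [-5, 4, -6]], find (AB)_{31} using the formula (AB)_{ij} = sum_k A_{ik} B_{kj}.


(AB)_{ij} = sum_k A_{ik} B_{kj}.
For i=3, j=1:
A_{31} * B_{11} = 7 * 6 = 42
A_{32} * B_{21} = -5 * 6 = -30
A_{33} * B_{31} = -2 * -5 = 10
Sum = 42 + -30 + 10 = 22

22
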